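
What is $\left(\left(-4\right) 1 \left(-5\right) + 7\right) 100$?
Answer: $2700$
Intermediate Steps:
$\left(\left(-4\right) 1 \left(-5\right) + 7\right) 100 = \left(\left(-4\right) \left(-5\right) + 7\right) 100 = \left(20 + 7\right) 100 = 27 \cdot 100 = 2700$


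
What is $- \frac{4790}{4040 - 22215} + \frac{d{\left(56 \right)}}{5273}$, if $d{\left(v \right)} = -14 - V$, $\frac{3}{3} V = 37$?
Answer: $\frac{4866149}{19167355} \approx 0.25388$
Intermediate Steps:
$V = 37$
$d{\left(v \right)} = -51$ ($d{\left(v \right)} = -14 - 37 = -51$)
$- \frac{4790}{4040 - 22215} + \frac{d{\left(56 \right)}}{5273} = - \frac{4790}{4040 - 22215} - \frac{51}{5273} = - \frac{4790}{-18175} - \frac{51}{5273} = \left(-4790\right) \left(- \frac{1}{18175}\right) - \frac{51}{5273} = \frac{958}{3635} - \frac{51}{5273} = \frac{4866149}{19167355}$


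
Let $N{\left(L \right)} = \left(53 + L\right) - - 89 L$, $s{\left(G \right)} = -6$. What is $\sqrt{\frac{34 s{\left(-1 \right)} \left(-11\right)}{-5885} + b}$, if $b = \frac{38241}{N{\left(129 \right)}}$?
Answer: $\frac{\sqrt{9853427235}}{58315} \approx 1.7022$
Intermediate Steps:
$N{\left(L \right)} = 53 + 90 L$ ($N{\left(L \right)} = \left(53 + L\right) + 89 L = 53 + 90 L$)
$b = \frac{38241}{11663}$ ($b = \frac{38241}{53 + 90 \cdot 129} = \frac{38241}{53 + 11610} = \frac{38241}{11663} \approx 3.2788$)
$\sqrt{\frac{34 s{\left(-1 \right)} \left(-11\right)}{-5885} + b} = \sqrt{\frac{34 \left(-6\right) \left(-11\right)}{-5885} + \frac{38241}{11663}} = \sqrt{\left(-204\right) \left(-11\right) \left(- \frac{1}{5885}\right) + \frac{38241}{11663}} = \sqrt{2244 \left(- \frac{1}{5885}\right) + \frac{38241}{11663}} = \sqrt{- \frac{204}{535} + \frac{38241}{11663}} = \sqrt{\frac{168969}{58315}} = \frac{\sqrt{9853427235}}{58315}$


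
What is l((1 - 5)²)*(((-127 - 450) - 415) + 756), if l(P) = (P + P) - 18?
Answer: -3304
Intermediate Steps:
l(P) = -18 + 2*P (l(P) = 2*P - 18 = -18 + 2*P)
l((1 - 5)²)*(((-127 - 450) - 415) + 756) = (-18 + 2*(1 - 5)²)*(((-127 - 450) - 415) + 756) = (-18 + 2*(-4)²)*((-577 - 415) + 756) = (-18 + 2*16)*(-992 + 756) = (-18 + 32)*(-236) = 14*(-236) = -3304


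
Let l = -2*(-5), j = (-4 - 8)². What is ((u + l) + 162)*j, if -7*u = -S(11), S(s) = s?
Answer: 174960/7 ≈ 24994.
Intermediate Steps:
j = 144 (j = (-12)² = 144)
l = 10
u = 11/7 (u = -(-1)*11/7 = -⅐*(-11) = 11/7 ≈ 1.5714)
((u + l) + 162)*j = ((11/7 + 10) + 162)*144 = (81/7 + 162)*144 = (1215/7)*144 = 174960/7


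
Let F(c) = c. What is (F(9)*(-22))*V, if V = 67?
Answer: -13266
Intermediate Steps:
(F(9)*(-22))*V = (9*(-22))*67 = -198*67 = -13266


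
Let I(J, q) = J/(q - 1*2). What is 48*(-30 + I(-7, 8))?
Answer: -1496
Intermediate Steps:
I(J, q) = J/(-2 + q) (I(J, q) = J/(q - 2) = J/(-2 + q))
48*(-30 + I(-7, 8)) = 48*(-30 - 7/(-2 + 8)) = 48*(-30 - 7/6) = 48*(-187/6) = -1496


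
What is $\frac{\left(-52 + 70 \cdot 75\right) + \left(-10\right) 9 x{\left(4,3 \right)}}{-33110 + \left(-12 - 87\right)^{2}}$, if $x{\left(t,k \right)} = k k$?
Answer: $- \frac{4388}{23309} \approx -0.18825$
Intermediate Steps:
$x{\left(t,k \right)} = k^{2}$
$\frac{\left(-52 + 70 \cdot 75\right) + \left(-10\right) 9 x{\left(4,3 \right)}}{-33110 + \left(-12 - 87\right)^{2}} = \frac{\left(-52 + 70 \cdot 75\right) + \left(-10\right) 9 \cdot 3^{2}}{-33110 + \left(-12 - 87\right)^{2}} = \frac{\left(-52 + 5250\right) - 810}{-33110 + \left(-99\right)^{2}} = \frac{5198 - 810}{-33110 + 9801} = \frac{4388}{-23309} = 4388 \left(- \frac{1}{23309}\right) = - \frac{4388}{23309}$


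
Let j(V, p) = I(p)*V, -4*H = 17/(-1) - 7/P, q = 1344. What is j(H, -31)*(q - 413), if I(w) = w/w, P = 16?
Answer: 259749/64 ≈ 4058.6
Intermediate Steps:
I(w) = 1
H = 279/64 (H = -(17/(-1) - 7/16)/4 = -(17*(-1) - 7*1/16)/4 = -(-17 - 7/16)/4 = -1/4*(-279/16) = 279/64 ≈ 4.3594)
j(V, p) = V (j(V, p) = 1*V = V)
j(H, -31)*(q - 413) = 279*(1344 - 413)/64 = (279/64)*931 = 259749/64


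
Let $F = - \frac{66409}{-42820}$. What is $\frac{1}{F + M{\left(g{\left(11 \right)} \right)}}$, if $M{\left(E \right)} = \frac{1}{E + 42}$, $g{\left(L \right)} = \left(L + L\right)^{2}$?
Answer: $\frac{11261660}{17486977} \approx 0.644$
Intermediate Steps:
$g{\left(L \right)} = 4 L^{2}$ ($g{\left(L \right)} = \left(2 L\right)^{2} = 4 L^{2}$)
$M{\left(E \right)} = \frac{1}{42 + E}$
$F = \frac{66409}{42820}$ ($F = \left(-66409\right) \left(- \frac{1}{42820}\right) = \frac{66409}{42820} \approx 1.5509$)
$\frac{1}{F + M{\left(g{\left(11 \right)} \right)}} = \frac{1}{\frac{66409}{42820} + \frac{1}{42 + 4 \cdot 11^{2}}} = \frac{1}{\frac{66409}{42820} + \frac{1}{42 + 4 \cdot 121}} = \frac{1}{\frac{66409}{42820} + \frac{1}{42 + 484}} = \frac{1}{\frac{66409}{42820} + \frac{1}{526}} = \frac{1}{\frac{17486977}{11261660}} = \frac{11261660}{17486977}$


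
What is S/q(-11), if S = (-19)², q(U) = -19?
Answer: -19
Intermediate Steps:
S = 361
S/q(-11) = 361/(-19) = 361*(-1/19) = -19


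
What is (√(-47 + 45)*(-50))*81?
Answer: -4050*I*√2 ≈ -5727.6*I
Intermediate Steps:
(√(-47 + 45)*(-50))*81 = (√(-2)*(-50))*81 = ((I*√2)*(-50))*81 = -50*I*√2*81 = -4050*I*√2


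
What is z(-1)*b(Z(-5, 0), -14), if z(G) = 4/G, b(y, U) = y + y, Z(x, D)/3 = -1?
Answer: 24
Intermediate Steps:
Z(x, D) = -3 (Z(x, D) = 3*(-1) = -3)
b(y, U) = 2*y
z(-1)*b(Z(-5, 0), -14) = (4/(-1))*(2*(-3)) = (4*(-1))*(-6) = -4*(-6) = 24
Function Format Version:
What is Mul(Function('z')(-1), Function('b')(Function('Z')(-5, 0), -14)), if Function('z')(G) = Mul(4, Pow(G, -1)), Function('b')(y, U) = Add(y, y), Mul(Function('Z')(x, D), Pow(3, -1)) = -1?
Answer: 24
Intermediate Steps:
Function('Z')(x, D) = -3 (Function('Z')(x, D) = Mul(3, -1) = -3)
Function('b')(y, U) = Mul(2, y)
Mul(Function('z')(-1), Function('b')(Function('Z')(-5, 0), -14)) = Mul(Mul(4, Pow(-1, -1)), Mul(2, -3)) = Mul(Mul(4, -1), -6) = Mul(-4, -6) = 24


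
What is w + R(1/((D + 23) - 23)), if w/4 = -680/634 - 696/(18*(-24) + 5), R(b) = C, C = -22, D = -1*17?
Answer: -2676090/135359 ≈ -19.770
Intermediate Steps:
D = -17
R(b) = -22
w = 301808/135359 (w = 4*(-680/634 - 696/(18*(-24) + 5)) = 4*(-680*1/634 - 696/(-432 + 5)) = 4*(-340/317 - 696/(-427)) = 4*(-340/317 - 696*(-1/427)) = 4*(-340/317 + 696/427) = 4*(75452/135359) = 301808/135359 ≈ 2.2297)
w + R(1/((D + 23) - 23)) = 301808/135359 - 22 = -2676090/135359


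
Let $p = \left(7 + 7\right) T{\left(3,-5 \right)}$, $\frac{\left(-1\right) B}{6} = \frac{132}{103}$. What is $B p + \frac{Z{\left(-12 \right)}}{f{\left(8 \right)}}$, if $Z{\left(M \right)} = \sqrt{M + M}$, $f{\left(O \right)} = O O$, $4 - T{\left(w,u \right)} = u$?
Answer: $- \frac{99792}{103} + \frac{i \sqrt{6}}{32} \approx -968.85 + 0.076547 i$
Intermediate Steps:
$T{\left(w,u \right)} = 4 - u$
$f{\left(O \right)} = O^{2}$
$Z{\left(M \right)} = \sqrt{2} \sqrt{M}$ ($Z{\left(M \right)} = \sqrt{2 M} = \sqrt{2} \sqrt{M}$)
$B = - \frac{792}{103}$ ($B = - 6 \cdot \frac{132}{103} = - 6 \cdot 132 \cdot \frac{1}{103} = \left(-6\right) \frac{132}{103} = - \frac{792}{103} \approx -7.6893$)
$p = 126$ ($p = \left(7 + 7\right) \left(4 - -5\right) = 14 \left(4 + 5\right) = 14 \cdot 9 = 126$)
$B p + \frac{Z{\left(-12 \right)}}{f{\left(8 \right)}} = \left(- \frac{792}{103}\right) 126 + \frac{\sqrt{2} \sqrt{-12}}{8^{2}} = - \frac{99792}{103} + \frac{\sqrt{2} \cdot 2 i \sqrt{3}}{64} = - \frac{99792}{103} + 2 i \sqrt{6} \cdot \frac{1}{64} = - \frac{99792}{103} + \frac{i \sqrt{6}}{32}$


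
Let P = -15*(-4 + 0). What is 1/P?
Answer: 1/60 ≈ 0.016667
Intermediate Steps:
P = 60 (P = -15*(-4) = 60)
1/P = 1/60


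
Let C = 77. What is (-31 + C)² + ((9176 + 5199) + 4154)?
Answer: 20645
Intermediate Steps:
(-31 + C)² + ((9176 + 5199) + 4154) = (-31 + 77)² + ((9176 + 5199) + 4154) = 46² + (14375 + 4154) = 2116 + 18529 = 20645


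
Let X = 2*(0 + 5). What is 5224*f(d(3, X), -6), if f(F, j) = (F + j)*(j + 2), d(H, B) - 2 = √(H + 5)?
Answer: 83584 - 41792*√2 ≈ 24481.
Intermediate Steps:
X = 10 (X = 2*5 = 10)
d(H, B) = 2 + √(5 + H) (d(H, B) = 2 + √(H + 5) = 2 + √(5 + H))
f(F, j) = (2 + j)*(F + j) (f(F, j) = (F + j)*(2 + j) = (2 + j)*(F + j))
5224*f(d(3, X), -6) = 5224*((-6)² + 2*(2 + √(5 + 3)) + 2*(-6) + (2 + √(5 + 3))*(-6)) = 5224*(36 + 2*(2 + √8) - 12 + (2 + √8)*(-6)) = 5224*(36 + 2*(2 + 2*√2) - 12 + (2 + 2*√2)*(-6)) = 5224*(36 + (4 + 4*√2) - 12 + (-12 - 12*√2)) = 5224*(16 - 8*√2) = 83584 - 41792*√2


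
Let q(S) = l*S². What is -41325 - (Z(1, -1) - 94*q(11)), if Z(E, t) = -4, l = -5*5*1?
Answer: -325671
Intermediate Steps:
l = -25 (l = -25*1 = -25)
q(S) = -25*S²
-41325 - (Z(1, -1) - 94*q(11)) = -41325 - (-4 - (-2350)*11²) = -41325 - (-4 - (-2350)*121) = -41325 - (-4 - 94*(-3025)) = -41325 - (-4 + 284350) = -41325 - 1*284346 = -41325 - 284346 = -325671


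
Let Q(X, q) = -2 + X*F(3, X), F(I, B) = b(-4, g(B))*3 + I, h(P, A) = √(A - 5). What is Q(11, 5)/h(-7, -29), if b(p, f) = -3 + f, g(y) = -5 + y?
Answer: -65*I*√34/17 ≈ -22.295*I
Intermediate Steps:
h(P, A) = √(-5 + A)
F(I, B) = -24 + I + 3*B (F(I, B) = (-3 + (-5 + B))*3 + I = (-8 + B)*3 + I = (-24 + 3*B) + I = -24 + I + 3*B)
Q(X, q) = -2 + X*(-21 + 3*X) (Q(X, q) = -2 + X*(-24 + 3 + 3*X) = -2 + X*(-21 + 3*X))
Q(11, 5)/h(-7, -29) = (-2 + 3*11*(-7 + 11))/(√(-5 - 29)) = (-2 + 3*11*4)/(√(-34)) = (-2 + 132)/((I*√34)) = 130*(-I*√34/34) = -65*I*√34/17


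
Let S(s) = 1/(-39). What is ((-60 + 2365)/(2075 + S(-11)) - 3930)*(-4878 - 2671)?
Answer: 2400139817325/80924 ≈ 2.9659e+7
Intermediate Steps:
S(s) = -1/39
((-60 + 2365)/(2075 + S(-11)) - 3930)*(-4878 - 2671) = ((-60 + 2365)/(2075 - 1/39) - 3930)*(-4878 - 2671) = (2305/(80924/39) - 3930)*(-7549) = (2305*(39/80924) - 3930)*(-7549) = (89895/80924 - 3930)*(-7549) = -317941425/80924*(-7549) = 2400139817325/80924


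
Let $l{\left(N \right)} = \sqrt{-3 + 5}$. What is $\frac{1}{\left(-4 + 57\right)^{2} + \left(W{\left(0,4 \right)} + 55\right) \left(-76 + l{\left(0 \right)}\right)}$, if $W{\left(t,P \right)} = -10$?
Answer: $- \frac{611}{369271} - \frac{45 \sqrt{2}}{369271} \approx -0.0018269$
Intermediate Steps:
$l{\left(N \right)} = \sqrt{2}$
$\frac{1}{\left(-4 + 57\right)^{2} + \left(W{\left(0,4 \right)} + 55\right) \left(-76 + l{\left(0 \right)}\right)} = \frac{1}{\left(-4 + 57\right)^{2} + \left(-10 + 55\right) \left(-76 + \sqrt{2}\right)} = \frac{1}{53^{2} + 45 \left(-76 + \sqrt{2}\right)} = \frac{1}{2809 - \left(3420 - 45 \sqrt{2}\right)} = \frac{1}{-611 + 45 \sqrt{2}}$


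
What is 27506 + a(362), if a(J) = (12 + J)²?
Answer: 167382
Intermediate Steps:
27506 + a(362) = 27506 + (12 + 362)² = 27506 + 374² = 27506 + 139876 = 167382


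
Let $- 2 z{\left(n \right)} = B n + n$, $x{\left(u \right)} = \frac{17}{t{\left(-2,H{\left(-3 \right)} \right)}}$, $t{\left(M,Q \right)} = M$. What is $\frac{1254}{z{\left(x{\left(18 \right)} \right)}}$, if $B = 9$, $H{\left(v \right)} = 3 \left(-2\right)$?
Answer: $\frac{2508}{85} \approx 29.506$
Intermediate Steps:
$H{\left(v \right)} = -6$
$x{\left(u \right)} = - \frac{17}{2}$ ($x{\left(u \right)} = \frac{17}{-2} = 17 \left(- \frac{1}{2}\right) = - \frac{17}{2}$)
$z{\left(n \right)} = - 5 n$ ($z{\left(n \right)} = - \frac{9 n + n}{2} = - \frac{10 n}{2} = - 5 n$)
$\frac{1254}{z{\left(x{\left(18 \right)} \right)}} = \frac{1254}{\left(-5\right) \left(- \frac{17}{2}\right)} = \frac{1254}{\frac{85}{2}} = 1254 \cdot \frac{2}{85} = \frac{2508}{85}$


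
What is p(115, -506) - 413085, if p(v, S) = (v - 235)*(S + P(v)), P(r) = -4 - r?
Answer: -338085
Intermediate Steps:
p(v, S) = (-235 + v)*(-4 + S - v) (p(v, S) = (v - 235)*(S + (-4 - v)) = (-235 + v)*(-4 + S - v))
p(115, -506) - 413085 = (940 - 1*115² - 235*(-506) + 231*115 - 506*115) - 413085 = (940 - 1*13225 + 118910 + 26565 - 58190) - 413085 = (940 - 13225 + 118910 + 26565 - 58190) - 413085 = 75000 - 413085 = -338085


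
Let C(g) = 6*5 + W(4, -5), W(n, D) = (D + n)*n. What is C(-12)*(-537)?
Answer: -13962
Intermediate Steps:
W(n, D) = n*(D + n)
C(g) = 26 (C(g) = 6*5 + 4*(-5 + 4) = 30 + 4*(-1) = 30 - 4 = 26)
C(-12)*(-537) = 26*(-537) = -13962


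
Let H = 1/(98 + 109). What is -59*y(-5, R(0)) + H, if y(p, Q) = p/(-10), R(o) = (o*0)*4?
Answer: -12211/414 ≈ -29.495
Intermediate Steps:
R(o) = 0 (R(o) = 0*4 = 0)
y(p, Q) = -p/10 (y(p, Q) = p*(-⅒) = -p/10)
H = 1/207 ≈ 0.0048309
-59*y(-5, R(0)) + H = -(-59)*(-5)/10 + 1/207 = -59*½ + 1/207 = -59/2 + 1/207 = -12211/414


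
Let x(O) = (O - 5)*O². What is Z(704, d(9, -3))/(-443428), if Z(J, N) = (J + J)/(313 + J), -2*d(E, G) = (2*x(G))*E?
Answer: -352/112741569 ≈ -3.1222e-6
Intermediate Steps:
x(O) = O²*(-5 + O) (x(O) = (-5 + O)*O² = O²*(-5 + O))
d(E, G) = -E*G²*(-5 + G) (d(E, G) = -2*(G²*(-5 + G))*E/2 = -2*G²*(-5 + G)*E/2 = -E*G²*(-5 + G))
Z(J, N) = 2*J/(313 + J) (Z(J, N) = (2*J)/(313 + J) = 2*J/(313 + J))
Z(704, d(9, -3))/(-443428) = (2*704/(313 + 704))/(-443428) = (2*704/1017)*(-1/443428) = (2*704*(1/1017))*(-1/443428) = (1408/1017)*(-1/443428) = -352/112741569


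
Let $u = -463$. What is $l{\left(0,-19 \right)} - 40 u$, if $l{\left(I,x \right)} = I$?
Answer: $18520$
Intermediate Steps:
$l{\left(0,-19 \right)} - 40 u = 0 - -18520 = 0 + 18520 = 18520$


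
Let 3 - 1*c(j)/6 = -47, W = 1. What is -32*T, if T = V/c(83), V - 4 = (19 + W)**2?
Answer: -3232/75 ≈ -43.093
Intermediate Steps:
c(j) = 300 (c(j) = 18 - 6*(-47) = 18 + 282 = 300)
V = 404 (V = 4 + (19 + 1)**2 = 4 + 20**2 = 4 + 400 = 404)
T = 101/75 (T = 404/300 = 404*(1/300) = 101/75 ≈ 1.3467)
-32*T = -32*101/75 = -3232/75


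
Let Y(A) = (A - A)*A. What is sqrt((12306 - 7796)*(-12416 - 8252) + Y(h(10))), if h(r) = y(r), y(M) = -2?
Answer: 2*I*sqrt(23303170) ≈ 9654.7*I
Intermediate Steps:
h(r) = -2
Y(A) = 0 (Y(A) = 0*A = 0)
sqrt((12306 - 7796)*(-12416 - 8252) + Y(h(10))) = sqrt((12306 - 7796)*(-12416 - 8252) + 0) = sqrt(4510*(-20668) + 0) = sqrt(-93212680 + 0) = sqrt(-93212680) = 2*I*sqrt(23303170)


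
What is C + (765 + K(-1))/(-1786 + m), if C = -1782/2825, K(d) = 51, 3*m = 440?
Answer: -7839738/6946675 ≈ -1.1286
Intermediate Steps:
m = 440/3 (m = (⅓)*440 = 440/3 ≈ 146.67)
C = -1782/2825 (C = -1782*1/2825 = -1782/2825 ≈ -0.63080)
C + (765 + K(-1))/(-1786 + m) = -1782/2825 + (765 + 51)/(-1786 + 440/3) = -1782/2825 + 816/(-4918/3) = -1782/2825 + 816*(-3/4918) = -1782/2825 - 1224/2459 = -7839738/6946675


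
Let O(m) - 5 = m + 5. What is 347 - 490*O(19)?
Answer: -13863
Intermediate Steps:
O(m) = 10 + m (O(m) = 5 + (m + 5) = 5 + (5 + m) = 10 + m)
347 - 490*O(19) = 347 - 490*(10 + 19) = 347 - 490*29 = 347 - 14210 = -13863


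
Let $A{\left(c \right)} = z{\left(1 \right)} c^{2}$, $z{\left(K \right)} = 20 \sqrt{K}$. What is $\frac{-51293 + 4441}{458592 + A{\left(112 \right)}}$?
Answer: $- \frac{11713}{177368} \approx -0.066038$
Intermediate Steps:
$A{\left(c \right)} = 20 c^{2}$ ($A{\left(c \right)} = 20 \sqrt{1} c^{2} = 20 \cdot 1 c^{2} = 20 c^{2}$)
$\frac{-51293 + 4441}{458592 + A{\left(112 \right)}} = \frac{-51293 + 4441}{458592 + 20 \cdot 112^{2}} = - \frac{46852}{458592 + 20 \cdot 12544} = - \frac{46852}{458592 + 250880} = - \frac{46852}{709472} = \left(-46852\right) \frac{1}{709472} = - \frac{11713}{177368}$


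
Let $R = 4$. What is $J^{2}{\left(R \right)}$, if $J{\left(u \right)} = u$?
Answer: $16$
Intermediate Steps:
$J^{2}{\left(R \right)} = 4^{2} = 16$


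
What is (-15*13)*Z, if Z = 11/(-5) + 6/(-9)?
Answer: 559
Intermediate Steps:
Z = -43/15 (Z = 11*(-1/5) + 6*(-1/9) = -11/5 - 2/3 = -43/15 ≈ -2.8667)
(-15*13)*Z = -15*13*(-43/15) = -195*(-43/15) = 559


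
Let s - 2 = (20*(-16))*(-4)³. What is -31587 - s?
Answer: -52069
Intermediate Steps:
s = 20482 (s = 2 + (20*(-16))*(-4)³ = 2 - 320*(-64) = 2 + 20480 = 20482)
-31587 - s = -31587 - 1*20482 = -31587 - 20482 = -52069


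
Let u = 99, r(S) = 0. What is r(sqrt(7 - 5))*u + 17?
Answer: 17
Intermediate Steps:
r(sqrt(7 - 5))*u + 17 = 0*99 + 17 = 0 + 17 = 17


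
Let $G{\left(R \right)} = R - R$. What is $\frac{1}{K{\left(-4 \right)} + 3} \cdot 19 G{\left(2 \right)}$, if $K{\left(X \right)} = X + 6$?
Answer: $0$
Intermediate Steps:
$G{\left(R \right)} = 0$
$K{\left(X \right)} = 6 + X$
$\frac{1}{K{\left(-4 \right)} + 3} \cdot 19 G{\left(2 \right)} = \frac{1}{\left(6 - 4\right) + 3} \cdot 19 \cdot 0 = \frac{1}{2 + 3} \cdot 19 \cdot 0 = \frac{1}{5} \cdot 19 \cdot 0 = \frac{19}{5} \cdot 0 = 0$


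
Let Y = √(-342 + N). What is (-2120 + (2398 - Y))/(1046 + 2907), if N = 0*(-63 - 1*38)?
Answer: 278/3953 - 3*I*√38/3953 ≈ 0.070326 - 0.0046783*I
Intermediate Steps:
N = 0 (N = 0*(-63 - 38) = 0*(-101) = 0)
Y = 3*I*√38 (Y = √(-342 + 0) = √(-342) = 3*I*√38 ≈ 18.493*I)
(-2120 + (2398 - Y))/(1046 + 2907) = (-2120 + (2398 - 3*I*√38))/(1046 + 2907) = (-2120 + (2398 - 3*I*√38))/3953 = (278 - 3*I*√38)*(1/3953) = 278/3953 - 3*I*√38/3953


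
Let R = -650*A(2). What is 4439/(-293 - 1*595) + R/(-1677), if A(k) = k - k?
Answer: -4439/888 ≈ -4.9989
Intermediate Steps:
A(k) = 0
R = 0 (R = -650*0 = 0)
4439/(-293 - 1*595) + R/(-1677) = 4439/(-293 - 1*595) + 0/(-1677) = 4439/(-293 - 595) + 0*(-1/1677) = 4439/(-888) + 0 = 4439*(-1/888) + 0 = -4439/888 + 0 = -4439/888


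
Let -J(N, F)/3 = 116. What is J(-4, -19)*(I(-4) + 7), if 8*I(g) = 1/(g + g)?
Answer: -38889/16 ≈ -2430.6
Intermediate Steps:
J(N, F) = -348 (J(N, F) = -3*116 = -348)
I(g) = 1/(16*g) (I(g) = 1/(8*(g + g)) = 1/(8*((2*g))) = (1/(2*g))/8 = 1/(16*g))
J(-4, -19)*(I(-4) + 7) = -348*((1/16)/(-4) + 7) = -348*((1/16)*(-¼) + 7) = -348*(-1/64 + 7) = -348*447/64 = -38889/16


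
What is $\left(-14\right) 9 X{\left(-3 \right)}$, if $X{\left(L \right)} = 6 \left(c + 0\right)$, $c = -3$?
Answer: $2268$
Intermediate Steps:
$X{\left(L \right)} = -18$ ($X{\left(L \right)} = 6 \left(-3 + 0\right) = 6 \left(-3\right) = -18$)
$\left(-14\right) 9 X{\left(-3 \right)} = \left(-14\right) 9 \left(-18\right) = \left(-126\right) \left(-18\right) = 2268$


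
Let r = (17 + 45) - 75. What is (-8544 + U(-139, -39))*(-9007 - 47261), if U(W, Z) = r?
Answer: 481485276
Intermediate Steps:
r = -13 (r = 62 - 75 = -13)
U(W, Z) = -13
(-8544 + U(-139, -39))*(-9007 - 47261) = (-8544 - 13)*(-9007 - 47261) = -8557*(-56268) = 481485276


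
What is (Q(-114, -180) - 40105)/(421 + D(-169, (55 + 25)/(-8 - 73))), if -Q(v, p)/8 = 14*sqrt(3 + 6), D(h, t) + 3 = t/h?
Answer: -553596849/5722082 ≈ -96.747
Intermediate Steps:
D(h, t) = -3 + t/h
Q(v, p) = -336 (Q(v, p) = -112*sqrt(3 + 6) = -112*sqrt(9) = -112*3 = -8*42 = -336)
(Q(-114, -180) - 40105)/(421 + D(-169, (55 + 25)/(-8 - 73))) = (-336 - 40105)/(421 + (-3 + ((55 + 25)/(-8 - 73))/(-169))) = -40441/(421 + (-3 + (80/(-81))*(-1/169))) = -40441/(421 + (-3 + (80*(-1/81))*(-1/169))) = -40441/(421 + (-3 - 80/81*(-1/169))) = -40441/(421 + (-3 + 80/13689)) = -40441/(421 - 40987/13689) = -40441/5722082/13689 = -40441*13689/5722082 = -553596849/5722082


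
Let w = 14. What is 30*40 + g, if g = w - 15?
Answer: 1199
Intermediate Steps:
g = -1 (g = 14 - 15 = -1)
30*40 + g = 30*40 - 1 = 1200 - 1 = 1199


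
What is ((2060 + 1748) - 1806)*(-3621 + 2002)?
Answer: -3241238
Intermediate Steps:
((2060 + 1748) - 1806)*(-3621 + 2002) = (3808 - 1806)*(-1619) = 2002*(-1619) = -3241238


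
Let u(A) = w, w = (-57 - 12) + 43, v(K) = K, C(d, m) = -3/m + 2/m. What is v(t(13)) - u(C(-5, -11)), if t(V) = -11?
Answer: 15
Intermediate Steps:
C(d, m) = -1/m
w = -26 (w = -69 + 43 = -26)
u(A) = -26
v(t(13)) - u(C(-5, -11)) = -11 - 1*(-26) = -11 + 26 = 15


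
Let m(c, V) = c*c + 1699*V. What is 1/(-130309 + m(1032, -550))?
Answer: 1/265 ≈ 0.0037736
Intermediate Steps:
m(c, V) = c² + 1699*V
1/(-130309 + m(1032, -550)) = 1/(-130309 + (1032² + 1699*(-550))) = 1/(-130309 + (1065024 - 934450)) = 1/(-130309 + 130574) = 1/265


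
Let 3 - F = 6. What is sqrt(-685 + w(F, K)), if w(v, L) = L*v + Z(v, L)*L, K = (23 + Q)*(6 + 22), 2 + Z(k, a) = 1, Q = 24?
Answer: 3*I*sqrt(661) ≈ 77.13*I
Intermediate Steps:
Z(k, a) = -1 (Z(k, a) = -2 + 1 = -1)
F = -3 (F = 3 - 1*6 = 3 - 6 = -3)
K = 1316 (K = (23 + 24)*(6 + 22) = 47*28 = 1316)
w(v, L) = -L + L*v (w(v, L) = L*v - L = -L + L*v)
sqrt(-685 + w(F, K)) = sqrt(-685 + 1316*(-1 - 3)) = sqrt(-685 + 1316*(-4)) = sqrt(-685 - 5264) = sqrt(-5949) = 3*I*sqrt(661)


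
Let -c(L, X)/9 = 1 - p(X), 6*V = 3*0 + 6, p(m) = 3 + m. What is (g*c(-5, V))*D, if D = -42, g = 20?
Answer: -22680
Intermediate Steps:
V = 1 (V = (3*0 + 6)/6 = (0 + 6)/6 = (⅙)*6 = 1)
c(L, X) = 18 + 9*X (c(L, X) = -9*(1 - (3 + X)) = -9*(1 + (-3 - X)) = -9*(-2 - X) = 18 + 9*X)
(g*c(-5, V))*D = (20*(18 + 9*1))*(-42) = (20*(18 + 9))*(-42) = (20*27)*(-42) = 540*(-42) = -22680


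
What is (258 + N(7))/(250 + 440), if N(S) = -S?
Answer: 251/690 ≈ 0.36377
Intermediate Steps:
(258 + N(7))/(250 + 440) = (258 - 1*7)/(250 + 440) = (258 - 7)/690 = 251*(1/690) = 251/690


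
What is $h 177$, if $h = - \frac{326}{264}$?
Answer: $- \frac{9617}{44} \approx -218.57$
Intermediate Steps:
$h = - \frac{163}{132}$ ($h = \left(-326\right) \frac{1}{264} = - \frac{163}{132} \approx -1.2348$)
$h 177 = \left(- \frac{163}{132}\right) 177 = - \frac{9617}{44}$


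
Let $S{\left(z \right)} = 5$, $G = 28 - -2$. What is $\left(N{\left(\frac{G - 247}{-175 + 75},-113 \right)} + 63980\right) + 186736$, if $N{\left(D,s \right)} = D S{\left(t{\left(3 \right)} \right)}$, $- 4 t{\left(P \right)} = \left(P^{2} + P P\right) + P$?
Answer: $\frac{5014537}{20} \approx 2.5073 \cdot 10^{5}$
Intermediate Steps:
$G = 30$ ($G = 28 + 2 = 30$)
$t{\left(P \right)} = - \frac{P^{2}}{2} - \frac{P}{4}$ ($t{\left(P \right)} = - \frac{\left(P^{2} + P P\right) + P}{4} = - \frac{\left(P^{2} + P^{2}\right) + P}{4} = - \frac{2 P^{2} + P}{4} = - \frac{P + 2 P^{2}}{4} = - \frac{P^{2}}{2} - \frac{P}{4}$)
$N{\left(D,s \right)} = 5 D$ ($N{\left(D,s \right)} = D 5 = 5 D$)
$\left(N{\left(\frac{G - 247}{-175 + 75},-113 \right)} + 63980\right) + 186736 = \left(5 \frac{30 - 247}{-175 + 75} + 63980\right) + 186736 = \left(5 \left(- \frac{217}{-100}\right) + 63980\right) + 186736 = \left(5 \left(\left(-217\right) \left(- \frac{1}{100}\right)\right) + 63980\right) + 186736 = \left(5 \cdot \frac{217}{100} + 63980\right) + 186736 = \left(\frac{217}{20} + 63980\right) + 186736 = \frac{1279817}{20} + 186736 = \frac{5014537}{20}$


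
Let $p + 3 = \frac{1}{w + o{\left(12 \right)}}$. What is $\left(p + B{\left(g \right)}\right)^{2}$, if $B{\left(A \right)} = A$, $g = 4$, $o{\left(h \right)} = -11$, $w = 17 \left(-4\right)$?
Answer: $\frac{6084}{6241} \approx 0.97484$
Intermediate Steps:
$w = -68$
$p = - \frac{238}{79}$ ($p = -3 + \frac{1}{-68 - 11} = -3 + \frac{1}{-79} = -3 - \frac{1}{79} = - \frac{238}{79} \approx -3.0127$)
$\left(p + B{\left(g \right)}\right)^{2} = \left(- \frac{238}{79} + 4\right)^{2} = \left(\frac{78}{79}\right)^{2} = \frac{6084}{6241}$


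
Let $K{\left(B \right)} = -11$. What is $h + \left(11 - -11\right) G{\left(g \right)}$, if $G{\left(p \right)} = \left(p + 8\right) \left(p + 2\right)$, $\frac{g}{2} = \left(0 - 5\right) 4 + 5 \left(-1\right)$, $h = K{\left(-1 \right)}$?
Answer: $44341$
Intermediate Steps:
$h = -11$
$g = -50$ ($g = 2 \left(\left(0 - 5\right) 4 + 5 \left(-1\right)\right) = 2 \left(\left(-5\right) 4 - 5\right) = 2 \left(-20 - 5\right) = 2 \left(-25\right) = -50$)
$G{\left(p \right)} = \left(2 + p\right) \left(8 + p\right)$ ($G{\left(p \right)} = \left(8 + p\right) \left(2 + p\right) = \left(2 + p\right) \left(8 + p\right)$)
$h + \left(11 - -11\right) G{\left(g \right)} = -11 + \left(11 - -11\right) \left(16 + \left(-50\right)^{2} + 10 \left(-50\right)\right) = -11 + \left(11 + 11\right) \left(16 + 2500 - 500\right) = -11 + 22 \cdot 2016 = -11 + 44352 = 44341$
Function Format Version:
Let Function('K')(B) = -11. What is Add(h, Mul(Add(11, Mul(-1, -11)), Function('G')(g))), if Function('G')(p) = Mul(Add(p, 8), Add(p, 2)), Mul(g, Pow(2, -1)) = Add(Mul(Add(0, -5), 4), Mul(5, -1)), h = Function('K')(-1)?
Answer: 44341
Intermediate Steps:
h = -11
g = -50 (g = Mul(2, Add(Mul(Add(0, -5), 4), Mul(5, -1))) = Mul(2, Add(Mul(-5, 4), -5)) = Mul(2, Add(-20, -5)) = Mul(2, -25) = -50)
Function('G')(p) = Mul(Add(2, p), Add(8, p)) (Function('G')(p) = Mul(Add(8, p), Add(2, p)) = Mul(Add(2, p), Add(8, p)))
Add(h, Mul(Add(11, Mul(-1, -11)), Function('G')(g))) = Add(-11, Mul(Add(11, Mul(-1, -11)), Add(16, Pow(-50, 2), Mul(10, -50)))) = Add(-11, Mul(Add(11, 11), Add(16, 2500, -500))) = Add(-11, Mul(22, 2016)) = Add(-11, 44352) = 44341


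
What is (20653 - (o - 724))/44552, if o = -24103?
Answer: 5685/5569 ≈ 1.0208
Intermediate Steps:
(20653 - (o - 724))/44552 = (20653 - (-24103 - 724))/44552 = (20653 - 1*(-24827))*(1/44552) = (20653 + 24827)*(1/44552) = 45480*(1/44552) = 5685/5569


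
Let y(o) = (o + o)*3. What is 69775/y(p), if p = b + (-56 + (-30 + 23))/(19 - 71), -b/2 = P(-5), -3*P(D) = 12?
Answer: 1814150/1437 ≈ 1262.5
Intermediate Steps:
P(D) = -4 (P(D) = -1/3*12 = -4)
b = 8 (b = -2*(-4) = 8)
p = 479/52 (p = 8 + (-56 + (-30 + 23))/(19 - 71) = 8 + (-56 - 7)/(-52) = 8 - 63*(-1/52) = 8 + 63/52 = 479/52 ≈ 9.2115)
y(o) = 6*o (y(o) = (2*o)*3 = 6*o)
69775/y(p) = 69775/((6*(479/52))) = 69775/(1437/26) = 69775*(26/1437) = 1814150/1437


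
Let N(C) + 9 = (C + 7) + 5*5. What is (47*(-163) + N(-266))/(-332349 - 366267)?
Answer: 988/87327 ≈ 0.011314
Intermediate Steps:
N(C) = 23 + C (N(C) = -9 + ((C + 7) + 5*5) = -9 + ((7 + C) + 25) = -9 + (32 + C) = 23 + C)
(47*(-163) + N(-266))/(-332349 - 366267) = (47*(-163) + (23 - 266))/(-332349 - 366267) = (-7661 - 243)/(-698616) = -7904*(-1/698616) = 988/87327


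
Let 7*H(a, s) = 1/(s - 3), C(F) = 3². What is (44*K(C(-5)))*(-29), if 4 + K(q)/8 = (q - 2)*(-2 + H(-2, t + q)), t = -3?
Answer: 541024/3 ≈ 1.8034e+5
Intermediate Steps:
C(F) = 9
H(a, s) = 1/(7*(-3 + s)) (H(a, s) = 1/(7*(s - 3)) = 1/(7*(-3 + s)))
K(q) = -32 + 8*(-2 + q)*(-2 + 1/(7*(-6 + q))) (K(q) = -32 + 8*((q - 2)*(-2 + 1/(7*(-3 + (-3 + q))))) = -32 + 8*((-2 + q)*(-2 + 1/(7*(-6 + q)))) = -32 + 8*(-2 + q)*(-2 + 1/(7*(-6 + q))))
(44*K(C(-5)))*(-29) = (44*(8*(-2 - 14*9² + 85*9)/(7*(-6 + 9))))*(-29) = (44*((8/7)*(-2 - 14*81 + 765)/3))*(-29) = (44*((8/7)*(⅓)*(-2 - 1134 + 765)))*(-29) = (44*((8/7)*(⅓)*(-371)))*(-29) = (44*(-424/3))*(-29) = -18656/3*(-29) = 541024/3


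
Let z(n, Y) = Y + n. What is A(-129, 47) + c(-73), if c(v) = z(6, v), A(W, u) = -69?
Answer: -136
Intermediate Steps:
c(v) = 6 + v (c(v) = v + 6 = 6 + v)
A(-129, 47) + c(-73) = -69 + (6 - 73) = -69 - 67 = -136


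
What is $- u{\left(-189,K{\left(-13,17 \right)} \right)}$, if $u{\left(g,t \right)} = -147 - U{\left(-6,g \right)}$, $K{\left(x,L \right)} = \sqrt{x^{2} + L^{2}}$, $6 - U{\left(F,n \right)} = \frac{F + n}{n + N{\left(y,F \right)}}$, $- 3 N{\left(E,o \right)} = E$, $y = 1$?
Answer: $\frac{86319}{568} \approx 151.97$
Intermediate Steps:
$N{\left(E,o \right)} = - \frac{E}{3}$
$U{\left(F,n \right)} = 6 - \frac{F + n}{- \frac{1}{3} + n}$ ($U{\left(F,n \right)} = 6 - \frac{F + n}{n - \frac{1}{3}} = 6 - \frac{F + n}{- \frac{1}{3} + n}$)
$K{\left(x,L \right)} = \sqrt{L^{2} + x^{2}}$
$u{\left(g,t \right)} = -147 - \frac{3 \left(4 + 5 g\right)}{-1 + 3 g}$ ($u{\left(g,t \right)} = -147 - \frac{3 \left(-2 - -6 + 5 g\right)}{-1 + 3 g} = -147 - \frac{3 \left(-2 + 6 + 5 g\right)}{-1 + 3 g} = -147 - \frac{3 \left(4 + 5 g\right)}{-1 + 3 g}$)
$- u{\left(-189,K{\left(-13,17 \right)} \right)} = - \frac{3 \left(45 - -28728\right)}{-1 + 3 \left(-189\right)} = - \frac{3 \left(45 + 28728\right)}{-1 - 567} = - \frac{3 \cdot 28773}{-568} = - \frac{3 \left(-1\right) 28773}{568} = \left(-1\right) \left(- \frac{86319}{568}\right) = \frac{86319}{568}$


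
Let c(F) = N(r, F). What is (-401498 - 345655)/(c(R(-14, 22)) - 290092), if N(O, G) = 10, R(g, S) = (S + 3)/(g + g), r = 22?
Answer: 249051/96694 ≈ 2.5757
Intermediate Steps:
R(g, S) = (3 + S)/(2*g) (R(g, S) = (3 + S)/((2*g)) = (3 + S)*(1/(2*g)) = (3 + S)/(2*g))
c(F) = 10
(-401498 - 345655)/(c(R(-14, 22)) - 290092) = (-401498 - 345655)/(10 - 290092) = -747153/(-290082) = -747153*(-1/290082) = 249051/96694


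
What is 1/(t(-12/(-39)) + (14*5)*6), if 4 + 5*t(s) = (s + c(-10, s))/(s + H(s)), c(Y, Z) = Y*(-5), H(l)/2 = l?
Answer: 10/4301 ≈ 0.0023250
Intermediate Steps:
H(l) = 2*l
c(Y, Z) = -5*Y
t(s) = -4/5 + (50 + s)/(15*s) (t(s) = -4/5 + ((s - 5*(-10))/(s + 2*s))/5 = -4/5 + ((s + 50)/((3*s)))/5 = -4/5 + ((50 + s)*(1/(3*s)))/5 = -4/5 + ((50 + s)/(3*s))/5 = -4/5 + (50 + s)/(15*s))
1/(t(-12/(-39)) + (14*5)*6) = 1/((50 - (-132)/(-39))/(15*((-12/(-39)))) + (14*5)*6) = 1/((50 - (-132)*(-1)/39)/(15*((-12*(-1/39)))) + 70*6) = 1/((50 - 11*4/13)/(15*(4/13)) + 420) = 1/((1/15)*(13/4)*(50 - 44/13) + 420) = 1/((1/15)*(13/4)*(606/13) + 420) = 1/(101/10 + 420) = 1/(4301/10) = 10/4301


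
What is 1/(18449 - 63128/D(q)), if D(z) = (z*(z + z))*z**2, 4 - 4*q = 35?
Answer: 923521/17029958545 ≈ 5.4229e-5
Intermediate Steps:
q = -31/4 (q = 1 - 1/4*35 = 1 - 35/4 = -31/4 ≈ -7.7500)
D(z) = 2*z**4 (D(z) = (z*(2*z))*z**2 = (2*z**2)*z**2 = 2*z**4)
1/(18449 - 63128/D(q)) = 1/(18449 - 63128/(2*(-31/4)**4)) = 1/(18449 - 63128/(2*(923521/256))) = 1/(18449 - 63128/923521/128) = 1/(18449 - 63128*128/923521) = 1/(18449 - 8080384/923521) = 1/(17029958545/923521) = 923521/17029958545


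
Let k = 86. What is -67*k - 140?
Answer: -5902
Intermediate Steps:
-67*k - 140 = -67*86 - 140 = -5762 - 140 = -5902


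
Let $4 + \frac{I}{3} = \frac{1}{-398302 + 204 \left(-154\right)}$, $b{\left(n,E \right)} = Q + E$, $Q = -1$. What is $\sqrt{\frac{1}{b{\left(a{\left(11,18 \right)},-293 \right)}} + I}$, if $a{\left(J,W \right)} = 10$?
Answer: $\frac{i \sqrt{244371339964302}}{4512039} \approx 3.4646 i$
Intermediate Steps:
$b{\left(n,E \right)} = -1 + E$
$I = - \frac{5156619}{429718}$ ($I = -12 + \frac{3}{-398302 + 204 \left(-154\right)} = -12 + \frac{3}{-398302 - 31416} = -12 + \frac{3}{-429718} = -12 + 3 \left(- \frac{1}{429718}\right) = -12 - \frac{3}{429718} = - \frac{5156619}{429718} \approx -12.0$)
$\sqrt{\frac{1}{b{\left(a{\left(11,18 \right)},-293 \right)}} + I} = \sqrt{\frac{1}{-1 - 293} - \frac{5156619}{429718}} = \sqrt{\frac{1}{-294} - \frac{5156619}{429718}} = \sqrt{- \frac{1}{294} - \frac{5156619}{429718}} = \sqrt{- \frac{379118926}{31584273}} = \frac{i \sqrt{244371339964302}}{4512039}$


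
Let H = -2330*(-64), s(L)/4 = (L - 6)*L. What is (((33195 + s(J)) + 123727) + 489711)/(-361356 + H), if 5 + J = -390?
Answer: -1280213/212236 ≈ -6.0320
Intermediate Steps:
J = -395 (J = -5 - 390 = -395)
s(L) = 4*L*(-6 + L) (s(L) = 4*((L - 6)*L) = 4*((-6 + L)*L) = 4*(L*(-6 + L)) = 4*L*(-6 + L))
H = 149120
(((33195 + s(J)) + 123727) + 489711)/(-361356 + H) = (((33195 + 4*(-395)*(-6 - 395)) + 123727) + 489711)/(-361356 + 149120) = (((33195 + 4*(-395)*(-401)) + 123727) + 489711)/(-212236) = (((33195 + 633580) + 123727) + 489711)*(-1/212236) = ((666775 + 123727) + 489711)*(-1/212236) = (790502 + 489711)*(-1/212236) = 1280213*(-1/212236) = -1280213/212236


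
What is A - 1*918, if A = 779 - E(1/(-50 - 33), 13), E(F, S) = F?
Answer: -11536/83 ≈ -138.99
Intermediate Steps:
A = 64658/83 (A = 779 - 1/(-50 - 33) = 779 - 1/(-83) = 779 - 1*(-1/83) = 779 + 1/83 = 64658/83 ≈ 779.01)
A - 1*918 = 64658/83 - 1*918 = 64658/83 - 918 = -11536/83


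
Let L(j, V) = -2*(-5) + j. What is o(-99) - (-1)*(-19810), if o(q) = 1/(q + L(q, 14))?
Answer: -3724281/188 ≈ -19810.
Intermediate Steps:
L(j, V) = 10 + j
o(q) = 1/(10 + 2*q) (o(q) = 1/(q + (10 + q)) = 1/(10 + 2*q))
o(-99) - (-1)*(-19810) = 1/(2*(5 - 99)) - (-1)*(-19810) = (½)/(-94) - 1*19810 = (½)*(-1/94) - 19810 = -1/188 - 19810 = -3724281/188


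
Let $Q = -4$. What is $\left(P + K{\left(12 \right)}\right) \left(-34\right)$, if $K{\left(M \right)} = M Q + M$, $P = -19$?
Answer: $1870$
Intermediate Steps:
$K{\left(M \right)} = - 3 M$ ($K{\left(M \right)} = M \left(-4\right) + M = - 4 M + M = - 3 M$)
$\left(P + K{\left(12 \right)}\right) \left(-34\right) = \left(-19 - 36\right) \left(-34\right) = \left(-55\right) \left(-34\right) = 1870$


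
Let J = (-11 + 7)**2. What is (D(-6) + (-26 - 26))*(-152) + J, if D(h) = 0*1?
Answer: 7920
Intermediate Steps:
D(h) = 0
J = 16 (J = (-4)**2 = 16)
(D(-6) + (-26 - 26))*(-152) + J = (0 + (-26 - 26))*(-152) + 16 = (0 - 52)*(-152) + 16 = -52*(-152) + 16 = 7904 + 16 = 7920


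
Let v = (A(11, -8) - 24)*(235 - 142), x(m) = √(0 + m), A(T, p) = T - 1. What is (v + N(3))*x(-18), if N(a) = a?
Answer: -3897*I*√2 ≈ -5511.2*I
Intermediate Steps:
A(T, p) = -1 + T
x(m) = √m
v = -1302 (v = ((-1 + 11) - 24)*(235 - 142) = (10 - 24)*93 = -14*93 = -1302)
(v + N(3))*x(-18) = (-1302 + 3)*√(-18) = -3897*I*√2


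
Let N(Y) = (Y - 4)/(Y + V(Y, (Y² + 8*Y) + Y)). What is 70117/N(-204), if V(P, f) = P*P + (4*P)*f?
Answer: 568281947739/52 ≈ 1.0929e+10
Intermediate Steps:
V(P, f) = P² + 4*P*f
N(Y) = (-4 + Y)/(Y + Y*(4*Y² + 37*Y)) (N(Y) = (Y - 4)/(Y + Y*(Y + 4*((Y² + 8*Y) + Y))) = (-4 + Y)/(Y + Y*(Y + 4*(Y² + 9*Y))) = (-4 + Y)/(Y + Y*(Y + (4*Y² + 36*Y))) = (-4 + Y)/(Y + Y*(4*Y² + 37*Y)))
70117/N(-204) = 70117/(((-4 - 204)/((-204)*(1 - 204*(37 + 4*(-204)))))) = 70117/((-1/204*(-208)/(1 - 204*(37 - 816)))) = 70117/((-1/204*(-208)/(1 - 204*(-779)))) = 70117/((-1/204*(-208)/(1 + 158916))) = 70117/((-1/204*(-208)/158917)) = 70117/((-1/204*1/158917*(-208))) = 70117/(52/8104767) = 70117*(8104767/52) = 568281947739/52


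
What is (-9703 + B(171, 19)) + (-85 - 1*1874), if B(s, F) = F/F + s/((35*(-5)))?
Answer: -2040846/175 ≈ -11662.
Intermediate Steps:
B(s, F) = 1 - s/175 (B(s, F) = 1 + s/(-175) = 1 + s*(-1/175) = 1 - s/175)
(-9703 + B(171, 19)) + (-85 - 1*1874) = (-9703 + (1 - 1/175*171)) + (-85 - 1*1874) = (-9703 + (1 - 171/175)) + (-85 - 1874) = (-9703 + 4/175) - 1959 = -1698021/175 - 1959 = -2040846/175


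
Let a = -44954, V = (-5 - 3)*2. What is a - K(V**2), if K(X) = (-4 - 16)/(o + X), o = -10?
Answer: -5529332/123 ≈ -44954.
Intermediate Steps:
V = -16 (V = -8*2 = -16)
K(X) = -20/(-10 + X) (K(X) = (-4 - 16)/(-10 + X) = -20/(-10 + X))
a - K(V**2) = -44954 - (-20)/(-10 + (-16)**2) = -44954 - (-20)/(-10 + 256) = -44954 - (-20)/246 = -44954 - 1*(-10/123) = -44954 + 10/123 = -5529332/123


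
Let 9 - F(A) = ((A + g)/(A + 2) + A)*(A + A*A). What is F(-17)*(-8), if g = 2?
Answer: -34888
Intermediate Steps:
F(A) = 9 - (1 + A)*(A + A²) (F(A) = 9 - ((A + 2)/(A + 2) + A)*(A + A*A) = 9 - ((2 + A)/(2 + A) + A)*(A + A²) = 9 - (1 + A)*(A + A²))
F(-17)*(-8) = (9 - 1*(-17) - 1*(-17)³ - 2*(-17)²)*(-8) = (9 + 17 - 1*(-4913) - 2*289)*(-8) = (9 + 17 + 4913 - 578)*(-8) = 4361*(-8) = -34888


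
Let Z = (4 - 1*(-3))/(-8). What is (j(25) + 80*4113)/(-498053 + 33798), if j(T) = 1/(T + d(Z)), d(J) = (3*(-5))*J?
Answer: -100357208/141597775 ≈ -0.70875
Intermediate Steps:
Z = -7/8 (Z = (4 + 3)*(-⅛) = 7*(-⅛) = -7/8 ≈ -0.87500)
d(J) = -15*J
j(T) = 1/(105/8 + T) (j(T) = 1/(T - 15*(-7/8)) = 1/(T + 105/8) = 1/(105/8 + T))
(j(25) + 80*4113)/(-498053 + 33798) = (8/(105 + 8*25) + 80*4113)/(-498053 + 33798) = (8/(105 + 200) + 329040)/(-464255) = (8/305 + 329040)*(-1/464255) = (100357208/305)*(-1/464255) = -100357208/141597775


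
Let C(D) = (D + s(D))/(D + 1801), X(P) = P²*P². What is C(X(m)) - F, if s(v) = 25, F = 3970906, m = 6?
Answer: -12297894561/3097 ≈ -3.9709e+6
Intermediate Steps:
X(P) = P⁴
C(D) = (25 + D)/(1801 + D) (C(D) = (D + 25)/(D + 1801) = (25 + D)/(1801 + D))
C(X(m)) - F = (25 + 6⁴)/(1801 + 6⁴) - 1*3970906 = (25 + 1296)/(1801 + 1296) - 3970906 = 1321/3097 - 3970906 = -12297894561/3097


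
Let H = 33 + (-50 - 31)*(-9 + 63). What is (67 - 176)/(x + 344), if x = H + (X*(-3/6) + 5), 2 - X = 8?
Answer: 109/3989 ≈ 0.027325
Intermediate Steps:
X = -6 (X = 2 - 1*8 = 2 - 8 = -6)
H = -4341 (H = 33 - 81*54 = 33 - 4374 = -4341)
x = -4333 (x = -4341 + (-(-18)/6 + 5) = -4341 + (-6*(-½) + 5) = -4341 + (3 + 5) = -4341 + 8 = -4333)
(67 - 176)/(x + 344) = (67 - 176)/(-4333 + 344) = -109/(-3989) = -109*(-1/3989) = 109/3989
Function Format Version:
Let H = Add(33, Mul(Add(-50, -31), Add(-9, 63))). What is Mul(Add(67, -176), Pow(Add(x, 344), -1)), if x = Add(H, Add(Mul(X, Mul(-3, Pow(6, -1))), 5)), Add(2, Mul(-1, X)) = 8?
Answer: Rational(109, 3989) ≈ 0.027325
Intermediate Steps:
X = -6 (X = Add(2, Mul(-1, 8)) = Add(2, -8) = -6)
H = -4341 (H = Add(33, Mul(-81, 54)) = Add(33, -4374) = -4341)
x = -4333 (x = Add(-4341, Add(Mul(-6, Mul(-3, Pow(6, -1))), 5)) = Add(-4341, Add(Mul(-6, Mul(-3, Rational(1, 6))), 5)) = Add(-4341, Add(Mul(-6, Rational(-1, 2)), 5)) = Add(-4341, Add(3, 5)) = Add(-4341, 8) = -4333)
Mul(Add(67, -176), Pow(Add(x, 344), -1)) = Mul(Add(67, -176), Pow(Add(-4333, 344), -1)) = Mul(-109, Pow(-3989, -1)) = Mul(-109, Rational(-1, 3989)) = Rational(109, 3989)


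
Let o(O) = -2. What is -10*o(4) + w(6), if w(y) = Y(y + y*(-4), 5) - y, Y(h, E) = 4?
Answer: 18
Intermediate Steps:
w(y) = 4 - y
-10*o(4) + w(6) = -10*(-2) + (4 - 1*6) = 20 + (4 - 6) = 20 - 2 = 18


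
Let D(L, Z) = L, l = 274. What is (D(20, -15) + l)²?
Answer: 86436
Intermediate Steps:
(D(20, -15) + l)² = (20 + 274)² = 294² = 86436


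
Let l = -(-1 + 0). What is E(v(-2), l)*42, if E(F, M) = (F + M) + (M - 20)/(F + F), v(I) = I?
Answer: 315/2 ≈ 157.50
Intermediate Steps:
l = 1 (l = -1*(-1) = 1)
E(F, M) = F + M + (-20 + M)/(2*F) (E(F, M) = (F + M) + (-20 + M)/((2*F)) = (F + M) + (-20 + M)*(1/(2*F)) = (F + M) + (-20 + M)/(2*F) = F + M + (-20 + M)/(2*F))
E(v(-2), l)*42 = ((-10 + (1/2)*1 - 2*(-2 + 1))/(-2))*42 = -(-10 + 1/2 - 2*(-1))/2*42 = -(-10 + 1/2 + 2)/2*42 = -1/2*(-15/2)*42 = (15/4)*42 = 315/2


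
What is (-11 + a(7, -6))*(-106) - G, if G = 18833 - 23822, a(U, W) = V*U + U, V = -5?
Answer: 9123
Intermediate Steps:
a(U, W) = -4*U (a(U, W) = -5*U + U = -4*U)
G = -4989
(-11 + a(7, -6))*(-106) - G = (-11 - 4*7)*(-106) - 1*(-4989) = (-11 - 28)*(-106) + 4989 = -39*(-106) + 4989 = 4134 + 4989 = 9123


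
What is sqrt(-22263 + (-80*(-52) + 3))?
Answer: 10*I*sqrt(181) ≈ 134.54*I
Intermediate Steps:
sqrt(-22263 + (-80*(-52) + 3)) = sqrt(-22263 + (4160 + 3)) = sqrt(-22263 + 4163) = sqrt(-18100) = 10*I*sqrt(181)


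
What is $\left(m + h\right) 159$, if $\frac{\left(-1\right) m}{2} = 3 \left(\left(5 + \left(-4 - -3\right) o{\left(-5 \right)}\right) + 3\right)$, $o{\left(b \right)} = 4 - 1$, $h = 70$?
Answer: $6360$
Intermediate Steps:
$o{\left(b \right)} = 3$ ($o{\left(b \right)} = 4 - 1 = 3$)
$m = -30$ ($m = - 2 \cdot 3 \left(\left(5 + \left(-4 - -3\right) 3\right) + 3\right) = - 2 \cdot 3 \left(\left(5 + \left(-4 + 3\right) 3\right) + 3\right) = - 2 \cdot 3 \left(\left(5 - 3\right) + 3\right) = - 2 \cdot 3 \left(2 + 3\right) = - 2 \cdot 3 \cdot 5 = \left(-2\right) 15 = -30$)
$\left(m + h\right) 159 = \left(-30 + 70\right) 159 = 40 \cdot 159 = 6360$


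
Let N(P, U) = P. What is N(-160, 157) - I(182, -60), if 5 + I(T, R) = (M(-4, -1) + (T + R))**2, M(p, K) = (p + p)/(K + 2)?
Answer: -13151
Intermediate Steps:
M(p, K) = 2*p/(2 + K) (M(p, K) = (2*p)/(2 + K) = 2*p/(2 + K))
I(T, R) = -5 + (-8 + R + T)**2 (I(T, R) = -5 + (2*(-4)/(2 - 1) + (T + R))**2 = -5 + (2*(-4)/1 + (R + T))**2 = -5 + (2*(-4)*1 + (R + T))**2 = -5 + (-8 + (R + T))**2 = -5 + (-8 + R + T)**2)
N(-160, 157) - I(182, -60) = -160 - (-5 + (-8 - 60 + 182)**2) = -160 - (-5 + 114**2) = -160 - (-5 + 12996) = -160 - 1*12991 = -160 - 12991 = -13151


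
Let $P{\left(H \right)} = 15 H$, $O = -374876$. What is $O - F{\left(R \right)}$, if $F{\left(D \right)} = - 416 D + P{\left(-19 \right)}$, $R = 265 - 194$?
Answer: $-345055$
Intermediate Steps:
$R = 71$ ($R = 265 - 194 = 71$)
$F{\left(D \right)} = -285 - 416 D$ ($F{\left(D \right)} = - 416 D + 15 \left(-19\right) = - 416 D - 285 = -285 - 416 D$)
$O - F{\left(R \right)} = -374876 - \left(-285 - 29536\right) = -374876 - -29821 = -374876 + 29821 = -345055$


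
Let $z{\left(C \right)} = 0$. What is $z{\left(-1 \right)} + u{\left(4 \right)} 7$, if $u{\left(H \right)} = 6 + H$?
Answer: $70$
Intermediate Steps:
$z{\left(-1 \right)} + u{\left(4 \right)} 7 = 0 + \left(6 + 4\right) 7 = 0 + 10 \cdot 7 = 0 + 70 = 70$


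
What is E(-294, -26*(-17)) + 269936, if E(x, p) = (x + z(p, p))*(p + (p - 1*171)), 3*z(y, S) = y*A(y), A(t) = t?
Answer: 139475474/3 ≈ 4.6492e+7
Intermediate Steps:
z(y, S) = y²/3 (z(y, S) = (y*y)/3 = y²/3)
E(x, p) = (-171 + 2*p)*(x + p²/3) (E(x, p) = (x + p²/3)*(p + (p - 1*171)) = (x + p²/3)*(p + (p - 171)) = (x + p²/3)*(p + (-171 + p)) = (x + p²/3)*(-171 + 2*p) = (-171 + 2*p)*(x + p²/3))
E(-294, -26*(-17)) + 269936 = (-171*(-294) - 57*(-26*(-17))² + 2*(-26*(-17))³/3 + 2*(-26*(-17))*(-294)) + 269936 = (50274 - 57*442² + (⅔)*442³ + 2*442*(-294)) + 269936 = (50274 - 57*195364 + (⅔)*86350888 - 259896) + 269936 = (50274 - 11135748 + 172701776/3 - 259896) + 269936 = 138665666/3 + 269936 = 139475474/3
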